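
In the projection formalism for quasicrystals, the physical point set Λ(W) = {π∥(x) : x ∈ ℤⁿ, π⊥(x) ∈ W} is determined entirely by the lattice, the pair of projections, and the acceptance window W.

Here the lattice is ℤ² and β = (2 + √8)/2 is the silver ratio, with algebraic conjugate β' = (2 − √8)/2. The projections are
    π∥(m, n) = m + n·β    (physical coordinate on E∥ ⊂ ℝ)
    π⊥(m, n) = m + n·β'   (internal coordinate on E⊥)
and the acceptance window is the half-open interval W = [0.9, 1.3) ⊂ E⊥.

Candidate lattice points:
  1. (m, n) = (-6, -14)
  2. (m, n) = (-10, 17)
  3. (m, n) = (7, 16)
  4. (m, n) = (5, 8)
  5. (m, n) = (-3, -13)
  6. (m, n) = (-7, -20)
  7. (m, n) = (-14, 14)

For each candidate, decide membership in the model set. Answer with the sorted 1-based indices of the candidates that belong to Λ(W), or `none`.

β' = (2−√8)/2 ≈ -0.41421.
#1 (-6,-14): internal coord -6 + (-14)·β' = -0.20101; -0.20101 ∉ [0.9, 1.3) → out
#2 (-10,17): internal coord -10 + (17)·β' = -17.04163; -17.04163 ∉ [0.9, 1.3) → out
#3 (7,16): internal coord 7 + (16)·β' = +0.37258; +0.37258 ∉ [0.9, 1.3) → out
#4 (5,8): internal coord 5 + (8)·β' = +1.68629; +1.68629 ∉ [0.9, 1.3) → out
#5 (-3,-13): internal coord -3 + (-13)·β' = +2.38478; +2.38478 ∉ [0.9, 1.3) → out
#6 (-7,-20): internal coord -7 + (-20)·β' = +1.28427; +1.28427 ∈ [0.9, 1.3) → IN Λ
#7 (-14,14): internal coord -14 + (14)·β' = -19.79899; -19.79899 ∉ [0.9, 1.3) → out

6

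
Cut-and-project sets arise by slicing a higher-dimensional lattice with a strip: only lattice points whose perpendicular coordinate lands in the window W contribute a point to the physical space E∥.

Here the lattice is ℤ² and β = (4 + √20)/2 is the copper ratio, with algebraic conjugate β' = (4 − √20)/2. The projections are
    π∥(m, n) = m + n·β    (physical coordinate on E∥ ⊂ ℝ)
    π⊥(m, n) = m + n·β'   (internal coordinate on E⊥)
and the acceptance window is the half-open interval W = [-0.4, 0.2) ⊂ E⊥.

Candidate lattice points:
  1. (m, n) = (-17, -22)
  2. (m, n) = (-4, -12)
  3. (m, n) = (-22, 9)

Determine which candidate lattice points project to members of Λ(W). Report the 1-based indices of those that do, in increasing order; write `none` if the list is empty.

β' = (4−√20)/2 ≈ -0.236068.
#1 (-17,-22): internal coord -17 + (-22)·β' = -11.806504; -11.806504 ∉ [-0.4, 0.2) → out
#2 (-4,-12): internal coord -4 + (-12)·β' = -1.167184; -1.167184 ∉ [-0.4, 0.2) → out
#3 (-22,9): internal coord -22 + (9)·β' = -24.124612; -24.124612 ∉ [-0.4, 0.2) → out

none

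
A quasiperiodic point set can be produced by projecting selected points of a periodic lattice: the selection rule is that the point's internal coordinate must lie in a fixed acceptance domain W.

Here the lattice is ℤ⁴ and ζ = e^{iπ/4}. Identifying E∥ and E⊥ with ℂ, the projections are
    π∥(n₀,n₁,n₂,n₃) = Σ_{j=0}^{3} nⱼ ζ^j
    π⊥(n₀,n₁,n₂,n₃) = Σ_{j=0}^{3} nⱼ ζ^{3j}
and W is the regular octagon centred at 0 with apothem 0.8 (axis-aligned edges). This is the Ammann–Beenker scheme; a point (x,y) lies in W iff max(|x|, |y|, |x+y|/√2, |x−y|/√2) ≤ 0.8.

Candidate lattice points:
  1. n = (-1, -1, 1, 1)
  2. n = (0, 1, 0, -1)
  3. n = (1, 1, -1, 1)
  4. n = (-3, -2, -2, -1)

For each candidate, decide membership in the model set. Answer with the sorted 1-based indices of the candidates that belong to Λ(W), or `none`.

none

π⊥(n) = n₀ + n₁ζ³ + n₂ζ⁶ + n₃ζ⁹ where ζ = e^{iπ/4}.
#1 (-1, -1, 1, 1): internal (0.4142, -1.0000); octagon support 1.0000 vs apothem 0.8 → ∉ W
#2 (0, 1, 0, -1): internal (-1.4142, 0.0000); octagon support 1.4142 vs apothem 0.8 → ∉ W
#3 (1, 1, -1, 1): internal (1.0000, 2.4142); octagon support 2.4142 vs apothem 0.8 → ∉ W
#4 (-3, -2, -2, -1): internal (-2.2929, -0.1213); octagon support 2.2929 vs apothem 0.8 → ∉ W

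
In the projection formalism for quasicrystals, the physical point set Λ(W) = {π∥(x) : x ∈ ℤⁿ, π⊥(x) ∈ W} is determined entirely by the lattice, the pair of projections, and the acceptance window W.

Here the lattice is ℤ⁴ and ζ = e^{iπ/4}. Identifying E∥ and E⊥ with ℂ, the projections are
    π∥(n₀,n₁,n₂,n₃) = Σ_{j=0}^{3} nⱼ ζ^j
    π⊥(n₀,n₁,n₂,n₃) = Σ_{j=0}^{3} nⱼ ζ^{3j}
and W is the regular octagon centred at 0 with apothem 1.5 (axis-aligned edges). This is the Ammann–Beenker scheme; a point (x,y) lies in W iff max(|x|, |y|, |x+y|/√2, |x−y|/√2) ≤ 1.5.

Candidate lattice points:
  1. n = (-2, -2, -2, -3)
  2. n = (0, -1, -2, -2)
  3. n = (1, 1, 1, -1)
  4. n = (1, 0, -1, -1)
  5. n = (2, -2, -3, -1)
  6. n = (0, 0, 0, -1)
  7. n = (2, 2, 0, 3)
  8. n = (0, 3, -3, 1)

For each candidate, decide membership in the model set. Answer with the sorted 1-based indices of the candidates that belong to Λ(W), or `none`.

π⊥(n) = n₀ + n₁ζ³ + n₂ζ⁶ + n₃ζ⁹ where ζ = e^{iπ/4}.
#1 (-2, -2, -2, -3): internal (-2.70711, -1.53553); octagon support 3.00000 vs apothem 1.5 → ∉ W
#2 (0, -1, -2, -2): internal (-0.70711, -0.12132); octagon support 0.70711 vs apothem 1.5 → ∈ W
#3 (1, 1, 1, -1): internal (-0.41421, -1.00000); octagon support 1.00000 vs apothem 1.5 → ∈ W
#4 (1, 0, -1, -1): internal (0.29289, 0.29289); octagon support 0.41421 vs apothem 1.5 → ∈ W
#5 (2, -2, -3, -1): internal (2.70711, 0.87868); octagon support 2.70711 vs apothem 1.5 → ∉ W
#6 (0, 0, 0, -1): internal (-0.70711, -0.70711); octagon support 1.00000 vs apothem 1.5 → ∈ W
#7 (2, 2, 0, 3): internal (2.70711, 3.53553); octagon support 4.41421 vs apothem 1.5 → ∉ W
#8 (0, 3, -3, 1): internal (-1.41421, 5.82843); octagon support 5.82843 vs apothem 1.5 → ∉ W

2, 3, 4, 6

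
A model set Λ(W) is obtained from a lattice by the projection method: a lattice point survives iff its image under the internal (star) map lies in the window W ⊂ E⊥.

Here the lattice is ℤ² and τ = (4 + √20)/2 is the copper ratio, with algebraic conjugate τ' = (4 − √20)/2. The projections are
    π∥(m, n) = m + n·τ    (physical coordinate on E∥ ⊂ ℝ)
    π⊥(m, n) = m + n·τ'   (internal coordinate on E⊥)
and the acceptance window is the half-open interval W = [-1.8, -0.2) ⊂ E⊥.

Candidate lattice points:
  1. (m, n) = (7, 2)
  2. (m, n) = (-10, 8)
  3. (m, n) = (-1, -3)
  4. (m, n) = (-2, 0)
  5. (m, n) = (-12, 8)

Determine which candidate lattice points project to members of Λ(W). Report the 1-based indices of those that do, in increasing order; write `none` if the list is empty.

3

Compute τ' = (4−√20)/2 = -0.2361, so π⊥(m,n) = m -0.2361·n.
candidate 1: (m,n)=(7,2) → π∥ = 7+2·τ ≈ 15.4721, π⊥ = 7+2·τ' ≈ 6.5279 ∉ [-1.8, -0.2) ⇒ out
candidate 2: (m,n)=(-10,8) → π∥ = -10+8·τ ≈ 23.8885, π⊥ = -10+8·τ' ≈ -11.8885 ∉ [-1.8, -0.2) ⇒ out
candidate 3: (m,n)=(-1,-3) → π∥ = -1-3·τ ≈ -13.7082, π⊥ = -1-3·τ' ≈ -0.2918 ∈ [-1.8, -0.2) ⇒ IN Λ
candidate 4: (m,n)=(-2,0) → π∥ = -2+0·τ ≈ -2.0000, π⊥ = -2+0·τ' ≈ -2.0000 ∉ [-1.8, -0.2) ⇒ out
candidate 5: (m,n)=(-12,8) → π∥ = -12+8·τ ≈ 21.8885, π⊥ = -12+8·τ' ≈ -13.8885 ∉ [-1.8, -0.2) ⇒ out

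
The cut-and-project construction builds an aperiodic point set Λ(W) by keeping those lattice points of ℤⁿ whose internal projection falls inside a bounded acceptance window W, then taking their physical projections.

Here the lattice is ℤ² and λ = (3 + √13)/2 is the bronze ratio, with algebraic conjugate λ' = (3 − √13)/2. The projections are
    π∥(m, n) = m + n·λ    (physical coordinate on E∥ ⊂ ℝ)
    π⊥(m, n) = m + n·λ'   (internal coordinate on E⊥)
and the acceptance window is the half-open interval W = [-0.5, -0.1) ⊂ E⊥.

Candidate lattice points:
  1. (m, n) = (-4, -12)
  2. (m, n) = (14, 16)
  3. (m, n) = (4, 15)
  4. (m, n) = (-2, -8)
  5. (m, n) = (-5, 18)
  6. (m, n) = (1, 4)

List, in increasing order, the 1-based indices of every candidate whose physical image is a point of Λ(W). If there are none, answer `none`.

Numerically λ ≈ 3.3028 and λ' = −1/λ ≈ -0.3028.
#1 (-4,-12): internal coord -4 + (-12)·λ' = -0.3667; -0.3667 ∈ [-0.5, -0.1) → IN Λ
#2 (14,16): internal coord 14 + (16)·λ' = +9.1556; +9.1556 ∉ [-0.5, -0.1) → out
#3 (4,15): internal coord 4 + (15)·λ' = -0.5416; -0.5416 ∉ [-0.5, -0.1) → out
#4 (-2,-8): internal coord -2 + (-8)·λ' = +0.4222; +0.4222 ∉ [-0.5, -0.1) → out
#5 (-5,18): internal coord -5 + (18)·λ' = -10.4500; -10.4500 ∉ [-0.5, -0.1) → out
#6 (1,4): internal coord 1 + (4)·λ' = -0.2111; -0.2111 ∈ [-0.5, -0.1) → IN Λ

1, 6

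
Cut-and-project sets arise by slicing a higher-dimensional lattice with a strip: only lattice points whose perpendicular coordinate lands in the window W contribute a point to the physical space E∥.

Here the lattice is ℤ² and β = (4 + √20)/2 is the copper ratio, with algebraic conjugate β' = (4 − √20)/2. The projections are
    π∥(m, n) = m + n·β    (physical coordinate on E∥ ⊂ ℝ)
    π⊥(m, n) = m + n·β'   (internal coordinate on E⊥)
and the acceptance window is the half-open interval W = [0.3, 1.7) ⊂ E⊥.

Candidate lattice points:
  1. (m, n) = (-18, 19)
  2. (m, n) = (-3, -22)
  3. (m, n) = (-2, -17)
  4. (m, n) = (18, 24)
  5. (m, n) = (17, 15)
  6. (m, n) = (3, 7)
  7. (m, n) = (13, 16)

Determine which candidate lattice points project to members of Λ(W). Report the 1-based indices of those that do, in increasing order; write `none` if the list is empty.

Compute β' = (4−√20)/2 = -0.2361, so π⊥(m,n) = m -0.2361·n.
#1 (-18,19): internal coord -18 + (19)·β' = -22.4853; -22.4853 ∉ [0.3, 1.7) → out
#2 (-3,-22): internal coord -3 + (-22)·β' = +2.1935; +2.1935 ∉ [0.3, 1.7) → out
#3 (-2,-17): internal coord -2 + (-17)·β' = +2.0132; +2.0132 ∉ [0.3, 1.7) → out
#4 (18,24): internal coord 18 + (24)·β' = +12.3344; +12.3344 ∉ [0.3, 1.7) → out
#5 (17,15): internal coord 17 + (15)·β' = +13.4590; +13.4590 ∉ [0.3, 1.7) → out
#6 (3,7): internal coord 3 + (7)·β' = +1.3475; +1.3475 ∈ [0.3, 1.7) → IN Λ
#7 (13,16): internal coord 13 + (16)·β' = +9.2229; +9.2229 ∉ [0.3, 1.7) → out

6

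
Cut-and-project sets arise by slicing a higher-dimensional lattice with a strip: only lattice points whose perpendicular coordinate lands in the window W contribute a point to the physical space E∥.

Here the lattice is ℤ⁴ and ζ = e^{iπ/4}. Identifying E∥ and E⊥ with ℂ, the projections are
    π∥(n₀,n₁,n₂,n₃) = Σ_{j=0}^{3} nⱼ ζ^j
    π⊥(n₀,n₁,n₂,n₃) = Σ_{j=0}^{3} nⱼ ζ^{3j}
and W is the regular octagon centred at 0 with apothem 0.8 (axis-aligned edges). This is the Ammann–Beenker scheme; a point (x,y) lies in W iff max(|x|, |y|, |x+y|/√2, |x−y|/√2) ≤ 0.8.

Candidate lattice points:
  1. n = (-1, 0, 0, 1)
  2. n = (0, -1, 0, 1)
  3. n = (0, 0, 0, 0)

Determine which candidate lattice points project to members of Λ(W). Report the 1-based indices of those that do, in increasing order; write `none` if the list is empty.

1, 3

π⊥(n) = n₀ + n₁ζ³ + n₂ζ⁶ + n₃ζ⁹ where ζ = e^{iπ/4}.
candidate 1: n = (-1, 0, 0, 1) → π⊥ ≈ (-0.292893, +0.707107); max(|x|,|y|,|x±y|/√2) = 0.707107 ≤ 0.8 ⇒ ∈ W
candidate 2: n = (0, -1, 0, 1) → π⊥ ≈ (+1.414214, +0.000000); max(|x|,|y|,|x±y|/√2) = 1.414214 > 0.8 ⇒ ∉ W
candidate 3: n = (0, 0, 0, 0) → π⊥ ≈ (+0.000000, +0.000000); max(|x|,|y|,|x±y|/√2) = 0.000000 ≤ 0.8 ⇒ ∈ W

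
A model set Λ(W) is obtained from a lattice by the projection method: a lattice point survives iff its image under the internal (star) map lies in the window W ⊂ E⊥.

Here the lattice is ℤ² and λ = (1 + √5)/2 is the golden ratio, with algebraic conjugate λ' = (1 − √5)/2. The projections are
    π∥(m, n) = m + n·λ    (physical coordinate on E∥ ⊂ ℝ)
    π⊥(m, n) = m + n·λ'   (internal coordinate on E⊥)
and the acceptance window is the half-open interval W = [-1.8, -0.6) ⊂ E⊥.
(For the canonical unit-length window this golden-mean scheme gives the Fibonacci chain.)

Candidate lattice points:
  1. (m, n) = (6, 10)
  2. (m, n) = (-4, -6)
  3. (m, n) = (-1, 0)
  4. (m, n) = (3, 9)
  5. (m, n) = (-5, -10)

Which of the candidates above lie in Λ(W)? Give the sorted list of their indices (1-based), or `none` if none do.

λ' = (1−√5)/2 ≈ -0.6180.
candidate 1: (m,n)=(6,10) → π∥ = 6+10·λ ≈ 22.1803, π⊥ = 6+10·λ' ≈ -0.1803 ∉ [-1.8, -0.6) ⇒ out
candidate 2: (m,n)=(-4,-6) → π∥ = -4-6·λ ≈ -13.7082, π⊥ = -4-6·λ' ≈ -0.2918 ∉ [-1.8, -0.6) ⇒ out
candidate 3: (m,n)=(-1,0) → π∥ = -1+0·λ ≈ -1.0000, π⊥ = -1+0·λ' ≈ -1.0000 ∈ [-1.8, -0.6) ⇒ IN Λ
candidate 4: (m,n)=(3,9) → π∥ = 3+9·λ ≈ 17.5623, π⊥ = 3+9·λ' ≈ -2.5623 ∉ [-1.8, -0.6) ⇒ out
candidate 5: (m,n)=(-5,-10) → π∥ = -5-10·λ ≈ -21.1803, π⊥ = -5-10·λ' ≈ 1.1803 ∉ [-1.8, -0.6) ⇒ out

3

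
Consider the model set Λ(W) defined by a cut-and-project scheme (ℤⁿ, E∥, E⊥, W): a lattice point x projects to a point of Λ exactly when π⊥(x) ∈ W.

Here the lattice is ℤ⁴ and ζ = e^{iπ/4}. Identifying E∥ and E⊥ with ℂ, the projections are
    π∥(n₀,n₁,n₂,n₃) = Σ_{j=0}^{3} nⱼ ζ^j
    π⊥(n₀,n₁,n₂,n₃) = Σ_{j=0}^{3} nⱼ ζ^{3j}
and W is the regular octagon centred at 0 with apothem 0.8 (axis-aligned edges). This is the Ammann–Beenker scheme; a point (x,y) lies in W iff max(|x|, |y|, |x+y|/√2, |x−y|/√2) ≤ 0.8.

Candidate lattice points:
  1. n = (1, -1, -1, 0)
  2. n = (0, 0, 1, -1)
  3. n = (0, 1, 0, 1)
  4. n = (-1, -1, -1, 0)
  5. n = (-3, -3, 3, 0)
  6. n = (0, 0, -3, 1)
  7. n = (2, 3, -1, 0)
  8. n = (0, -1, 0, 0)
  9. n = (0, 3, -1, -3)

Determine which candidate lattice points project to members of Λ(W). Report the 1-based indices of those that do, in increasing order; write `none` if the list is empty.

4

With ζ = e^{iπ/4} the internal vectors are ζ^0,ζ^3,ζ^6,ζ^9.
#1 (1, -1, -1, 0): internal (1.707107, 0.292893); octagon support 1.707107 vs apothem 0.8 → ∉ W
#2 (0, 0, 1, -1): internal (-0.707107, -1.707107); octagon support 1.707107 vs apothem 0.8 → ∉ W
#3 (0, 1, 0, 1): internal (0.000000, 1.414214); octagon support 1.414214 vs apothem 0.8 → ∉ W
#4 (-1, -1, -1, 0): internal (-0.292893, 0.292893); octagon support 0.414214 vs apothem 0.8 → ∈ W
#5 (-3, -3, 3, 0): internal (-0.878680, -5.121320); octagon support 5.121320 vs apothem 0.8 → ∉ W
#6 (0, 0, -3, 1): internal (0.707107, 3.707107); octagon support 3.707107 vs apothem 0.8 → ∉ W
#7 (2, 3, -1, 0): internal (-0.121320, 3.121320); octagon support 3.121320 vs apothem 0.8 → ∉ W
#8 (0, -1, 0, 0): internal (0.707107, -0.707107); octagon support 1.000000 vs apothem 0.8 → ∉ W
#9 (0, 3, -1, -3): internal (-4.242641, 1.000000); octagon support 4.242641 vs apothem 0.8 → ∉ W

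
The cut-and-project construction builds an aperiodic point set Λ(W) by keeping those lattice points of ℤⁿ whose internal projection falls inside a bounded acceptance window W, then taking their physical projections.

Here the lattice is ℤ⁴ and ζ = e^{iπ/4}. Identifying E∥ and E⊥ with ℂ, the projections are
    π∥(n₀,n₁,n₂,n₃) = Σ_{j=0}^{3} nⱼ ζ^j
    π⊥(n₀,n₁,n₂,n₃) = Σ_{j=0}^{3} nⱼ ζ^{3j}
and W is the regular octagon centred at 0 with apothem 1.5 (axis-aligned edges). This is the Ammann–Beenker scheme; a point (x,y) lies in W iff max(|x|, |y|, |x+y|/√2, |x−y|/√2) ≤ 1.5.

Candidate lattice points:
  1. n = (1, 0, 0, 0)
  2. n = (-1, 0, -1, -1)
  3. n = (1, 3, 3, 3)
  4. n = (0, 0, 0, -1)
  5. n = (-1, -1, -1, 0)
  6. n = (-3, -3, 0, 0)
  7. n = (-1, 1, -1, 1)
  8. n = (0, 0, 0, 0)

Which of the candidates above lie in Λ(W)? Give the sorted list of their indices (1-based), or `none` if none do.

1, 4, 5, 8

Internal map: ζ^{3j} for j=0..3 gives (1,0), (−√2/2,√2/2), (0,−1), (√2/2,√2/2).
#1 (1, 0, 0, 0): internal (1.0000, 0.0000); octagon support 1.0000 vs apothem 1.5 → ∈ W
#2 (-1, 0, -1, -1): internal (-1.7071, 0.2929); octagon support 1.7071 vs apothem 1.5 → ∉ W
#3 (1, 3, 3, 3): internal (1.0000, 1.2426); octagon support 1.5858 vs apothem 1.5 → ∉ W
#4 (0, 0, 0, -1): internal (-0.7071, -0.7071); octagon support 1.0000 vs apothem 1.5 → ∈ W
#5 (-1, -1, -1, 0): internal (-0.2929, 0.2929); octagon support 0.4142 vs apothem 1.5 → ∈ W
#6 (-3, -3, 0, 0): internal (-0.8787, -2.1213); octagon support 2.1213 vs apothem 1.5 → ∉ W
#7 (-1, 1, -1, 1): internal (-1.0000, 2.4142); octagon support 2.4142 vs apothem 1.5 → ∉ W
#8 (0, 0, 0, 0): internal (0.0000, 0.0000); octagon support 0.0000 vs apothem 1.5 → ∈ W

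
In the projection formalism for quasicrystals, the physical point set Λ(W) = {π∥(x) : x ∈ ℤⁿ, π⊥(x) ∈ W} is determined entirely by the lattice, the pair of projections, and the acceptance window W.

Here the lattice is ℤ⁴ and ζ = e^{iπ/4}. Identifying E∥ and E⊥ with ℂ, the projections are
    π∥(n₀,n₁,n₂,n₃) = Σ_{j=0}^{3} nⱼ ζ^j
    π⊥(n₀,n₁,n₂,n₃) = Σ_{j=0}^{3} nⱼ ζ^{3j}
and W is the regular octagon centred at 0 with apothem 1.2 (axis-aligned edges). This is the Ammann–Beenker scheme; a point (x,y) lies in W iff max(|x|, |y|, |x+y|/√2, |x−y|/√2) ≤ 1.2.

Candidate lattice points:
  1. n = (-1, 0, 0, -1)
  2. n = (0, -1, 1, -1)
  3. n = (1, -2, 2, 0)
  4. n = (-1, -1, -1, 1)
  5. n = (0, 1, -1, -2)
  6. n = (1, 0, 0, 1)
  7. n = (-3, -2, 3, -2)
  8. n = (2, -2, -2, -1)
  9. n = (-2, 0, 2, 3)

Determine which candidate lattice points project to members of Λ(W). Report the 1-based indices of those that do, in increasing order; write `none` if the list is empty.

π⊥(n) = n₀ + n₁ζ³ + n₂ζ⁶ + n₃ζ⁹ where ζ = e^{iπ/4}.
#1 (-1, 0, 0, -1): internal (-1.7071, -0.7071); octagon support 1.7071 vs apothem 1.2 → ∉ W
#2 (0, -1, 1, -1): internal (0.0000, -2.4142); octagon support 2.4142 vs apothem 1.2 → ∉ W
#3 (1, -2, 2, 0): internal (2.4142, -3.4142); octagon support 4.1213 vs apothem 1.2 → ∉ W
#4 (-1, -1, -1, 1): internal (0.4142, 1.0000); octagon support 1.0000 vs apothem 1.2 → ∈ W
#5 (0, 1, -1, -2): internal (-2.1213, 0.2929); octagon support 2.1213 vs apothem 1.2 → ∉ W
#6 (1, 0, 0, 1): internal (1.7071, 0.7071); octagon support 1.7071 vs apothem 1.2 → ∉ W
#7 (-3, -2, 3, -2): internal (-3.0000, -5.8284); octagon support 6.2426 vs apothem 1.2 → ∉ W
#8 (2, -2, -2, -1): internal (2.7071, -0.1213); octagon support 2.7071 vs apothem 1.2 → ∉ W
#9 (-2, 0, 2, 3): internal (0.1213, 0.1213); octagon support 0.1716 vs apothem 1.2 → ∈ W

4, 9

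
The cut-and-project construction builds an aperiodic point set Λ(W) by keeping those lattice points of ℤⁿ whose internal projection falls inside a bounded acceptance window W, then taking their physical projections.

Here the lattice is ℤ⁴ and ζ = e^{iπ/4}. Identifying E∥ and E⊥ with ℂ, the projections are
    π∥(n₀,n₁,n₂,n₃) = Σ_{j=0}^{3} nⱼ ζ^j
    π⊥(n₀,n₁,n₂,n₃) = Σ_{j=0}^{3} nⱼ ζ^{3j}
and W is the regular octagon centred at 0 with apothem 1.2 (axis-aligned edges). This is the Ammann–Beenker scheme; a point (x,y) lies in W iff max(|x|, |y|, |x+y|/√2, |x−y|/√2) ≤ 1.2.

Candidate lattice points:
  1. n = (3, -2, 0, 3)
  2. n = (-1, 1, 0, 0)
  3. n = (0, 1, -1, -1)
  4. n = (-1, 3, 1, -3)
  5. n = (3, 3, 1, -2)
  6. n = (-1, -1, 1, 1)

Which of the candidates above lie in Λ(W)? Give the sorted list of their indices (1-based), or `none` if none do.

With ζ = e^{iπ/4} the internal vectors are ζ^0,ζ^3,ζ^6,ζ^9.
#1 (3, -2, 0, 3): internal (6.5355, 0.7071); octagon support 6.5355 vs apothem 1.2 → ∉ W
#2 (-1, 1, 0, 0): internal (-1.7071, 0.7071); octagon support 1.7071 vs apothem 1.2 → ∉ W
#3 (0, 1, -1, -1): internal (-1.4142, 1.0000); octagon support 1.7071 vs apothem 1.2 → ∉ W
#4 (-1, 3, 1, -3): internal (-5.2426, -1.0000); octagon support 5.2426 vs apothem 1.2 → ∉ W
#5 (3, 3, 1, -2): internal (-0.5355, -0.2929); octagon support 0.5858 vs apothem 1.2 → ∈ W
#6 (-1, -1, 1, 1): internal (0.4142, -1.0000); octagon support 1.0000 vs apothem 1.2 → ∈ W

5, 6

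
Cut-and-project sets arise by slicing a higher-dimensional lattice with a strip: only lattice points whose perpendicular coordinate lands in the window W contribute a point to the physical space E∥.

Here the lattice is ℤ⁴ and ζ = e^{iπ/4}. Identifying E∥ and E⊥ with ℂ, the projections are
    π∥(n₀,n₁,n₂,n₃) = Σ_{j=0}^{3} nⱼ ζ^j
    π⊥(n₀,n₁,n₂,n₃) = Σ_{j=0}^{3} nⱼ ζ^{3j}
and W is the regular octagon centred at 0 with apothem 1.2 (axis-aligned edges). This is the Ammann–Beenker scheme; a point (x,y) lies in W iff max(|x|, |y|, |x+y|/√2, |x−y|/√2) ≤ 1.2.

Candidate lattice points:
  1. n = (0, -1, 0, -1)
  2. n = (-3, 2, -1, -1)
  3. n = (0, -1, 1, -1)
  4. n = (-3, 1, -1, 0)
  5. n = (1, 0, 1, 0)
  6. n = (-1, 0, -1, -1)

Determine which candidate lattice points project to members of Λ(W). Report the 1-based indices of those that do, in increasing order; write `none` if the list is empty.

none

π⊥(n) = n₀ + n₁ζ³ + n₂ζ⁶ + n₃ζ⁹ where ζ = e^{iπ/4}.
#1 (0, -1, 0, -1): internal (0.000000, -1.414214); octagon support 1.414214 vs apothem 1.2 → ∉ W
#2 (-3, 2, -1, -1): internal (-5.121320, 1.707107); octagon support 5.121320 vs apothem 1.2 → ∉ W
#3 (0, -1, 1, -1): internal (0.000000, -2.414214); octagon support 2.414214 vs apothem 1.2 → ∉ W
#4 (-3, 1, -1, 0): internal (-3.707107, 1.707107); octagon support 3.828427 vs apothem 1.2 → ∉ W
#5 (1, 0, 1, 0): internal (1.000000, -1.000000); octagon support 1.414214 vs apothem 1.2 → ∉ W
#6 (-1, 0, -1, -1): internal (-1.707107, 0.292893); octagon support 1.707107 vs apothem 1.2 → ∉ W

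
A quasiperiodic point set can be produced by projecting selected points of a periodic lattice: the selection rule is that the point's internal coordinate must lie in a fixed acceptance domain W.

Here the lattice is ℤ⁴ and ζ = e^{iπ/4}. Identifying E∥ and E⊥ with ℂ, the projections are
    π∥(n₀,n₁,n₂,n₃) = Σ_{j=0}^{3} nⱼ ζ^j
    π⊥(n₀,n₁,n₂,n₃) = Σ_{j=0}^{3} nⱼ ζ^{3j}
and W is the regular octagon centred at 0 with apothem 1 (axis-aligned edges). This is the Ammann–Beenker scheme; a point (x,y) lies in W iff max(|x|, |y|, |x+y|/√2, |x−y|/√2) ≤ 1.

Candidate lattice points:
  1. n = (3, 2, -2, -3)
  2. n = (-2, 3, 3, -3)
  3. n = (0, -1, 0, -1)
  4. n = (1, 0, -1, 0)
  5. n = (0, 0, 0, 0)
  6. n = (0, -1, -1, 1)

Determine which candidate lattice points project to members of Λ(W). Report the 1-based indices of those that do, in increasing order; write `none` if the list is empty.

5

With ζ = e^{iπ/4} the internal vectors are ζ^0,ζ^3,ζ^6,ζ^9.
#1 (3, 2, -2, -3): internal (-0.53553, 1.29289); octagon support 1.29289 vs apothem 1 → ∉ W
#2 (-2, 3, 3, -3): internal (-6.24264, -3.00000); octagon support 6.53553 vs apothem 1 → ∉ W
#3 (0, -1, 0, -1): internal (0.00000, -1.41421); octagon support 1.41421 vs apothem 1 → ∉ W
#4 (1, 0, -1, 0): internal (1.00000, 1.00000); octagon support 1.41421 vs apothem 1 → ∉ W
#5 (0, 0, 0, 0): internal (0.00000, 0.00000); octagon support 0.00000 vs apothem 1 → ∈ W
#6 (0, -1, -1, 1): internal (1.41421, 1.00000); octagon support 1.70711 vs apothem 1 → ∉ W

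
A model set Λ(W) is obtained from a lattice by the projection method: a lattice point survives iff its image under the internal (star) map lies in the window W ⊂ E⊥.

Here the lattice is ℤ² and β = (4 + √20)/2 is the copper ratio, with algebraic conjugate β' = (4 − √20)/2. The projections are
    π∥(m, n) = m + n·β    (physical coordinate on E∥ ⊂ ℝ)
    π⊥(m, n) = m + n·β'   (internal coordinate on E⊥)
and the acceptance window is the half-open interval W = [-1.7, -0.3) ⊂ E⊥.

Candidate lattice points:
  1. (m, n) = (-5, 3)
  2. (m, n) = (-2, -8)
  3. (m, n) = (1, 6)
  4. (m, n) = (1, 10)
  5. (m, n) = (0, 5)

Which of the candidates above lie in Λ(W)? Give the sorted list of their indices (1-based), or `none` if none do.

3, 4, 5

Compute β' = (4−√20)/2 = -0.236068, so π⊥(m,n) = m -0.236068·n.
[1] lift (-5,3): star map gives -5.708204; window check -1.7 ≤ -5.708204 < -0.3 is false → out
[2] lift (-2,-8): star map gives -0.111456; window check -1.7 ≤ -0.111456 < -0.3 is false → out
[3] lift (1,6): star map gives -0.416408; window check -1.7 ≤ -0.416408 < -0.3 is true → IN Λ
[4] lift (1,10): star map gives -1.360680; window check -1.7 ≤ -1.360680 < -0.3 is true → IN Λ
[5] lift (0,5): star map gives -1.180340; window check -1.7 ≤ -1.180340 < -0.3 is true → IN Λ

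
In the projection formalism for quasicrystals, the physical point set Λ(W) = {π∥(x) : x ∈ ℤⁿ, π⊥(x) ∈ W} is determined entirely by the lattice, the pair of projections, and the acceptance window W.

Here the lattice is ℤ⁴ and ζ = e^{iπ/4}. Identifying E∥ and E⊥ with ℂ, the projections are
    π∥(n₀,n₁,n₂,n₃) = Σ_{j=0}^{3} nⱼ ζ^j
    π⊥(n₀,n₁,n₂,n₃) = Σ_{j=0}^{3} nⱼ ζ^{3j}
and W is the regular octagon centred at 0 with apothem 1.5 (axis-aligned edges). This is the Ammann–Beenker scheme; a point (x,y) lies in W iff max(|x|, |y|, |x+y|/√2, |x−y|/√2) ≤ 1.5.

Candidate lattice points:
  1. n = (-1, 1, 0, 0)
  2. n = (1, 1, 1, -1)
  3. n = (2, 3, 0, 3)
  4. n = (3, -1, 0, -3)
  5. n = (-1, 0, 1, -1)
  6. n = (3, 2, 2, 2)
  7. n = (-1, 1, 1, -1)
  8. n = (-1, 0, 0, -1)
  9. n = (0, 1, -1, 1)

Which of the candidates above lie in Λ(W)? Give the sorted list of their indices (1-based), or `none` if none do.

Internal map: ζ^{3j} for j=0..3 gives (1,0), (−√2/2,√2/2), (0,−1), (√2/2,√2/2).
candidate 1: n = (-1, 1, 0, 0) → π⊥ ≈ (-1.70711, +0.70711); max(|x|,|y|,|x±y|/√2) = 1.70711 > 1.5 ⇒ ∉ W
candidate 2: n = (1, 1, 1, -1) → π⊥ ≈ (-0.41421, -1.00000); max(|x|,|y|,|x±y|/√2) = 1.00000 ≤ 1.5 ⇒ ∈ W
candidate 3: n = (2, 3, 0, 3) → π⊥ ≈ (+2.00000, +4.24264); max(|x|,|y|,|x±y|/√2) = 4.41421 > 1.5 ⇒ ∉ W
candidate 4: n = (3, -1, 0, -3) → π⊥ ≈ (+1.58579, -2.82843); max(|x|,|y|,|x±y|/√2) = 3.12132 > 1.5 ⇒ ∉ W
candidate 5: n = (-1, 0, 1, -1) → π⊥ ≈ (-1.70711, -1.70711); max(|x|,|y|,|x±y|/√2) = 2.41421 > 1.5 ⇒ ∉ W
candidate 6: n = (3, 2, 2, 2) → π⊥ ≈ (+3.00000, +0.82843); max(|x|,|y|,|x±y|/√2) = 3.00000 > 1.5 ⇒ ∉ W
candidate 7: n = (-1, 1, 1, -1) → π⊥ ≈ (-2.41421, -1.00000); max(|x|,|y|,|x±y|/√2) = 2.41421 > 1.5 ⇒ ∉ W
candidate 8: n = (-1, 0, 0, -1) → π⊥ ≈ (-1.70711, -0.70711); max(|x|,|y|,|x±y|/√2) = 1.70711 > 1.5 ⇒ ∉ W
candidate 9: n = (0, 1, -1, 1) → π⊥ ≈ (+0.00000, +2.41421); max(|x|,|y|,|x±y|/√2) = 2.41421 > 1.5 ⇒ ∉ W

2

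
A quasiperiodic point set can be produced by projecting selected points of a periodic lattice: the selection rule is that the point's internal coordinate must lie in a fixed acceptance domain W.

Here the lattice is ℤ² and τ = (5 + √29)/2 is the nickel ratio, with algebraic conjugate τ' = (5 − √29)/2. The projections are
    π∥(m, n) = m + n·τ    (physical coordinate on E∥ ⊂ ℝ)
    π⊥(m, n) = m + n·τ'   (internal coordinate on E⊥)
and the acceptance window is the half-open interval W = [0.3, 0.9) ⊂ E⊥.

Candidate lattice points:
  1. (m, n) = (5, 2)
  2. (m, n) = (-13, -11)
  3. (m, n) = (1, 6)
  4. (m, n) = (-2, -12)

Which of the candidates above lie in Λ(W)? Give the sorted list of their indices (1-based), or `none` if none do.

4

Compute τ' = (5−√29)/2 = -0.192582, so π⊥(m,n) = m -0.192582·n.
candidate 1: (m,n)=(5,2) → π∥ = 5+2·τ ≈ 15.385165, π⊥ = 5+2·τ' ≈ 4.614835 ∉ [0.3, 0.9) ⇒ out
candidate 2: (m,n)=(-13,-11) → π∥ = -13-11·τ ≈ -70.118406, π⊥ = -13-11·τ' ≈ -10.881594 ∉ [0.3, 0.9) ⇒ out
candidate 3: (m,n)=(1,6) → π∥ = 1+6·τ ≈ 32.155494, π⊥ = 1+6·τ' ≈ -0.155494 ∉ [0.3, 0.9) ⇒ out
candidate 4: (m,n)=(-2,-12) → π∥ = -2-12·τ ≈ -64.310989, π⊥ = -2-12·τ' ≈ 0.310989 ∈ [0.3, 0.9) ⇒ IN Λ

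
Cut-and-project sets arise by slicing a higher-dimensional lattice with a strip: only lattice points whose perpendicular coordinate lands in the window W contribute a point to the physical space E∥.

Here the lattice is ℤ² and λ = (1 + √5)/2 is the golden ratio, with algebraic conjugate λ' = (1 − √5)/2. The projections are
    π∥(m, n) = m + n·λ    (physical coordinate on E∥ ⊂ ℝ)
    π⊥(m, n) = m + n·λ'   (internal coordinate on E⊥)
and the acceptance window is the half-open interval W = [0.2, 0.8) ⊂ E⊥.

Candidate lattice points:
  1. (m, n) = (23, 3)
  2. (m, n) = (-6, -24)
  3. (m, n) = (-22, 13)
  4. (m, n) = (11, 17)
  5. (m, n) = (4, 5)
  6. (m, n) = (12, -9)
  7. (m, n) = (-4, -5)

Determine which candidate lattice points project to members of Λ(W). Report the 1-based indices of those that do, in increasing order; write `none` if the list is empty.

Numerically λ ≈ 1.618034 and λ' = −1/λ ≈ -0.618034.
[1] lift (23,3): star map gives 21.145898; window check 0.2 ≤ 21.145898 < 0.8 is false → out
[2] lift (-6,-24): star map gives 8.832816; window check 0.2 ≤ 8.832816 < 0.8 is false → out
[3] lift (-22,13): star map gives -30.034442; window check 0.2 ≤ -30.034442 < 0.8 is false → out
[4] lift (11,17): star map gives 0.493422; window check 0.2 ≤ 0.493422 < 0.8 is true → IN Λ
[5] lift (4,5): star map gives 0.909830; window check 0.2 ≤ 0.909830 < 0.8 is false → out
[6] lift (12,-9): star map gives 17.562306; window check 0.2 ≤ 17.562306 < 0.8 is false → out
[7] lift (-4,-5): star map gives -0.909830; window check 0.2 ≤ -0.909830 < 0.8 is false → out

4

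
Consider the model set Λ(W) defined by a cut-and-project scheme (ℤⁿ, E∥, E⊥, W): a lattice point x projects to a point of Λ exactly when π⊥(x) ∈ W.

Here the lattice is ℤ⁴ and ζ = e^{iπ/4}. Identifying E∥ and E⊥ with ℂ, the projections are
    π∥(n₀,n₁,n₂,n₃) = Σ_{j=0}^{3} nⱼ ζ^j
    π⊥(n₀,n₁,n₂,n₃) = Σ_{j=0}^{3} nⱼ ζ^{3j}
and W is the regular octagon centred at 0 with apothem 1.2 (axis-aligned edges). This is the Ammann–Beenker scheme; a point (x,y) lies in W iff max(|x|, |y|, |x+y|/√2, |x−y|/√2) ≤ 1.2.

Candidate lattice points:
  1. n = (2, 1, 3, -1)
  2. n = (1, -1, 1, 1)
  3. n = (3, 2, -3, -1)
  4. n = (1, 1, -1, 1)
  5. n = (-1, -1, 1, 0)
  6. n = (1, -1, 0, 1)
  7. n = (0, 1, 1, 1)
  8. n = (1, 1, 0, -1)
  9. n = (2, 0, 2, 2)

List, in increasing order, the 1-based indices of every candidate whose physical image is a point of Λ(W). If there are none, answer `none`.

7, 8

Internal map: ζ^{3j} for j=0..3 gives (1,0), (−√2/2,√2/2), (0,−1), (√2/2,√2/2).
#1 (2, 1, 3, -1): internal (0.5858, -3.0000); octagon support 3.0000 vs apothem 1.2 → ∉ W
#2 (1, -1, 1, 1): internal (2.4142, -1.0000); octagon support 2.4142 vs apothem 1.2 → ∉ W
#3 (3, 2, -3, -1): internal (0.8787, 3.7071); octagon support 3.7071 vs apothem 1.2 → ∉ W
#4 (1, 1, -1, 1): internal (1.0000, 2.4142); octagon support 2.4142 vs apothem 1.2 → ∉ W
#5 (-1, -1, 1, 0): internal (-0.2929, -1.7071); octagon support 1.7071 vs apothem 1.2 → ∉ W
#6 (1, -1, 0, 1): internal (2.4142, 0.0000); octagon support 2.4142 vs apothem 1.2 → ∉ W
#7 (0, 1, 1, 1): internal (0.0000, 0.4142); octagon support 0.4142 vs apothem 1.2 → ∈ W
#8 (1, 1, 0, -1): internal (-0.4142, 0.0000); octagon support 0.4142 vs apothem 1.2 → ∈ W
#9 (2, 0, 2, 2): internal (3.4142, -0.5858); octagon support 3.4142 vs apothem 1.2 → ∉ W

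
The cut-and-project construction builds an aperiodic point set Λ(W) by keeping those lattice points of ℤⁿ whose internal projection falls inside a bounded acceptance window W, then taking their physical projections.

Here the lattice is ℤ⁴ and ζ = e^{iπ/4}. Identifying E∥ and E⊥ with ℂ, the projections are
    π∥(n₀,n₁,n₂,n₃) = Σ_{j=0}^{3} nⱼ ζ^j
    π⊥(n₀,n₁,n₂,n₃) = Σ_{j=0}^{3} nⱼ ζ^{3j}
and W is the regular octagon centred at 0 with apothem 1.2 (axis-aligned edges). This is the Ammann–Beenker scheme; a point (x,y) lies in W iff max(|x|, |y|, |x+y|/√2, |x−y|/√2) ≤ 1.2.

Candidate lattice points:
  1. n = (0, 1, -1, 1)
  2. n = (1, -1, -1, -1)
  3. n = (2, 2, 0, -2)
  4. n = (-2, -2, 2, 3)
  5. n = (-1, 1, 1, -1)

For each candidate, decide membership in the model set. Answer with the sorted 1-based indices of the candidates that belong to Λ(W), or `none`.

2, 3

Internal map: ζ^{3j} for j=0..3 gives (1,0), (−√2/2,√2/2), (0,−1), (√2/2,√2/2).
candidate 1: n = (0, 1, -1, 1) → π⊥ ≈ (+0.00000, +2.41421); max(|x|,|y|,|x±y|/√2) = 2.41421 > 1.2 ⇒ ∉ W
candidate 2: n = (1, -1, -1, -1) → π⊥ ≈ (+1.00000, -0.41421); max(|x|,|y|,|x±y|/√2) = 1.00000 ≤ 1.2 ⇒ ∈ W
candidate 3: n = (2, 2, 0, -2) → π⊥ ≈ (-0.82843, +0.00000); max(|x|,|y|,|x±y|/√2) = 0.82843 ≤ 1.2 ⇒ ∈ W
candidate 4: n = (-2, -2, 2, 3) → π⊥ ≈ (+1.53553, -1.29289); max(|x|,|y|,|x±y|/√2) = 2.00000 > 1.2 ⇒ ∉ W
candidate 5: n = (-1, 1, 1, -1) → π⊥ ≈ (-2.41421, -1.00000); max(|x|,|y|,|x±y|/√2) = 2.41421 > 1.2 ⇒ ∉ W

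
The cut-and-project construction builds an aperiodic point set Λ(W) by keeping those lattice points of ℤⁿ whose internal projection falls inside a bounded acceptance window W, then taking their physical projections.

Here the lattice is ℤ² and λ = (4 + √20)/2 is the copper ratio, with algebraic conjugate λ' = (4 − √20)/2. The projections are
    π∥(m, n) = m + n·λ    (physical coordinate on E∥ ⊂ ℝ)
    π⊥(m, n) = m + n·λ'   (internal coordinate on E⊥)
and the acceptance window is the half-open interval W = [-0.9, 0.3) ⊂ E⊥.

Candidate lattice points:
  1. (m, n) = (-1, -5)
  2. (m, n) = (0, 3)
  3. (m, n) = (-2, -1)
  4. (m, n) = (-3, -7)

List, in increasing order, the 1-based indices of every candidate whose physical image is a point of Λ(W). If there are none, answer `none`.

1, 2

λ' = (4−√20)/2 ≈ -0.2361.
#1 (-1,-5): internal coord -1 + (-5)·λ' = +0.1803; +0.1803 ∈ [-0.9, 0.3) → IN Λ
#2 (0,3): internal coord 0 + (3)·λ' = -0.7082; -0.7082 ∈ [-0.9, 0.3) → IN Λ
#3 (-2,-1): internal coord -2 + (-1)·λ' = -1.7639; -1.7639 ∉ [-0.9, 0.3) → out
#4 (-3,-7): internal coord -3 + (-7)·λ' = -1.3475; -1.3475 ∉ [-0.9, 0.3) → out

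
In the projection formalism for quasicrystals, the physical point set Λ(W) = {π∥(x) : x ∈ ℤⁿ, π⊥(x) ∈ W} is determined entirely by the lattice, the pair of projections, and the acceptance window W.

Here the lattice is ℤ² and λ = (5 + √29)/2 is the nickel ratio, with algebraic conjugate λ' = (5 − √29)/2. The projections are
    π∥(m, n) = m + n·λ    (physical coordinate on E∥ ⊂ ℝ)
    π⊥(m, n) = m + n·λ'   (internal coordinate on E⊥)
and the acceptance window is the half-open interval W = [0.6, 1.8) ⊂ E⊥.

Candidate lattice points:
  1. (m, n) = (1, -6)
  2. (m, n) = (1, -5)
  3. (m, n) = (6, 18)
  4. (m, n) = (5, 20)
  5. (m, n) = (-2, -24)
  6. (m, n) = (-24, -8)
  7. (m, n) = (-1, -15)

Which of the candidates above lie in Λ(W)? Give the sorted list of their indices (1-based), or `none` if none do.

Numerically λ ≈ 5.1926 and λ' = −1/λ ≈ -0.1926.
#1 (1,-6): internal coord 1 + (-6)·λ' = +2.1555; +2.1555 ∉ [0.6, 1.8) → out
#2 (1,-5): internal coord 1 + (-5)·λ' = +1.9629; +1.9629 ∉ [0.6, 1.8) → out
#3 (6,18): internal coord 6 + (18)·λ' = +2.5335; +2.5335 ∉ [0.6, 1.8) → out
#4 (5,20): internal coord 5 + (20)·λ' = +1.1484; +1.1484 ∈ [0.6, 1.8) → IN Λ
#5 (-2,-24): internal coord -2 + (-24)·λ' = +2.6220; +2.6220 ∉ [0.6, 1.8) → out
#6 (-24,-8): internal coord -24 + (-8)·λ' = -22.4593; -22.4593 ∉ [0.6, 1.8) → out
#7 (-1,-15): internal coord -1 + (-15)·λ' = +1.8887; +1.8887 ∉ [0.6, 1.8) → out

4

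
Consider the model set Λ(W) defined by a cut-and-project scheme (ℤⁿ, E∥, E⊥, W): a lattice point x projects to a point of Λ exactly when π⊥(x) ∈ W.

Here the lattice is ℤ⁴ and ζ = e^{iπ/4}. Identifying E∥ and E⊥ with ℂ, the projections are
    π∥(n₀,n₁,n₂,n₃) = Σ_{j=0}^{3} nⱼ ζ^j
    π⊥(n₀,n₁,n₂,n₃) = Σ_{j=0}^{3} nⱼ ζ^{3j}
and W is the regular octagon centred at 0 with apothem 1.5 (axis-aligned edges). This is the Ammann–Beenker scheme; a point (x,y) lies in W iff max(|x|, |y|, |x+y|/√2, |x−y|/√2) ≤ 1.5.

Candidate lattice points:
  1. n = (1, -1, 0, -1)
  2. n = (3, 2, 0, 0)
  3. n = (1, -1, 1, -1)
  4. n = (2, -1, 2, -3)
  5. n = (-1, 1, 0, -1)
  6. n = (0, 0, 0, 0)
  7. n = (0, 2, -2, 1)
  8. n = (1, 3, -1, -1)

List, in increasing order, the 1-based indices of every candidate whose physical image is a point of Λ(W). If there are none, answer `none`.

Internal map: ζ^{3j} for j=0..3 gives (1,0), (−√2/2,√2/2), (0,−1), (√2/2,√2/2).
candidate 1: n = (1, -1, 0, -1) → π⊥ ≈ (+1.000000, -1.414214); max(|x|,|y|,|x±y|/√2) = 1.707107 > 1.5 ⇒ ∉ W
candidate 2: n = (3, 2, 0, 0) → π⊥ ≈ (+1.585786, +1.414214); max(|x|,|y|,|x±y|/√2) = 2.121320 > 1.5 ⇒ ∉ W
candidate 3: n = (1, -1, 1, -1) → π⊥ ≈ (+1.000000, -2.414214); max(|x|,|y|,|x±y|/√2) = 2.414214 > 1.5 ⇒ ∉ W
candidate 4: n = (2, -1, 2, -3) → π⊥ ≈ (+0.585786, -4.828427); max(|x|,|y|,|x±y|/√2) = 4.828427 > 1.5 ⇒ ∉ W
candidate 5: n = (-1, 1, 0, -1) → π⊥ ≈ (-2.414214, +0.000000); max(|x|,|y|,|x±y|/√2) = 2.414214 > 1.5 ⇒ ∉ W
candidate 6: n = (0, 0, 0, 0) → π⊥ ≈ (+0.000000, +0.000000); max(|x|,|y|,|x±y|/√2) = 0.000000 ≤ 1.5 ⇒ ∈ W
candidate 7: n = (0, 2, -2, 1) → π⊥ ≈ (-0.707107, +4.121320); max(|x|,|y|,|x±y|/√2) = 4.121320 > 1.5 ⇒ ∉ W
candidate 8: n = (1, 3, -1, -1) → π⊥ ≈ (-1.828427, +2.414214); max(|x|,|y|,|x±y|/√2) = 3.000000 > 1.5 ⇒ ∉ W

6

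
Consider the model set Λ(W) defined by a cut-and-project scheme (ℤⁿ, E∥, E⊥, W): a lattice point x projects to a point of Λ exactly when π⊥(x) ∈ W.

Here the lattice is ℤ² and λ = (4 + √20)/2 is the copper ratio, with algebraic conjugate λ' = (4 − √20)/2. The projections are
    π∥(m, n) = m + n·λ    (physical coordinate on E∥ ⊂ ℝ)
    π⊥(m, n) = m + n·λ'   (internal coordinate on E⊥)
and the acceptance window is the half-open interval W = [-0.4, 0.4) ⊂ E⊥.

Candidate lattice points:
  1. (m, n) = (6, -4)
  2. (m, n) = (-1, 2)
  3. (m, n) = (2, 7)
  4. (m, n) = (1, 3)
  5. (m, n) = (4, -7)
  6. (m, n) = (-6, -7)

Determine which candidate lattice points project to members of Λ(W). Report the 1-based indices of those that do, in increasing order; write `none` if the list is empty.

3, 4

Numerically λ ≈ 4.236068 and λ' = −1/λ ≈ -0.236068.
candidate 1: (m,n)=(6,-4) → π∥ = 6-4·λ ≈ -10.944272, π⊥ = 6-4·λ' ≈ 6.944272 ∉ [-0.4, 0.4) ⇒ out
candidate 2: (m,n)=(-1,2) → π∥ = -1+2·λ ≈ 7.472136, π⊥ = -1+2·λ' ≈ -1.472136 ∉ [-0.4, 0.4) ⇒ out
candidate 3: (m,n)=(2,7) → π∥ = 2+7·λ ≈ 31.652476, π⊥ = 2+7·λ' ≈ 0.347524 ∈ [-0.4, 0.4) ⇒ IN Λ
candidate 4: (m,n)=(1,3) → π∥ = 1+3·λ ≈ 13.708204, π⊥ = 1+3·λ' ≈ 0.291796 ∈ [-0.4, 0.4) ⇒ IN Λ
candidate 5: (m,n)=(4,-7) → π∥ = 4-7·λ ≈ -25.652476, π⊥ = 4-7·λ' ≈ 5.652476 ∉ [-0.4, 0.4) ⇒ out
candidate 6: (m,n)=(-6,-7) → π∥ = -6-7·λ ≈ -35.652476, π⊥ = -6-7·λ' ≈ -4.347524 ∉ [-0.4, 0.4) ⇒ out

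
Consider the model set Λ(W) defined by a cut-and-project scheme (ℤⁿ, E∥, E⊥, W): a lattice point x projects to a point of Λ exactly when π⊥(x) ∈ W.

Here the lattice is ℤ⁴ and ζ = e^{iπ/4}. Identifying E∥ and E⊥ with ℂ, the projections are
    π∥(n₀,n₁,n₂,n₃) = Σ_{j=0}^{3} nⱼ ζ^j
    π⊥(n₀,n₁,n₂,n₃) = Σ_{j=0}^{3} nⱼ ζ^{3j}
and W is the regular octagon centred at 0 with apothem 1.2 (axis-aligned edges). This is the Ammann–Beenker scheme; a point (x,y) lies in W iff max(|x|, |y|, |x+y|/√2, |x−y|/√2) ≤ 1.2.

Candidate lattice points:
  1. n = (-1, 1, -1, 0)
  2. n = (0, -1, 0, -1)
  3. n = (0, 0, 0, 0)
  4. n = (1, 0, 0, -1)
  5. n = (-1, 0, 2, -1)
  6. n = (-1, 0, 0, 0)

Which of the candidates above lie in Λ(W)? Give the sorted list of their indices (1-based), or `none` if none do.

3, 4, 6

Internal map: ζ^{3j} for j=0..3 gives (1,0), (−√2/2,√2/2), (0,−1), (√2/2,√2/2).
candidate 1: n = (-1, 1, -1, 0) → π⊥ ≈ (-1.70711, +1.70711); max(|x|,|y|,|x±y|/√2) = 2.41421 > 1.2 ⇒ ∉ W
candidate 2: n = (0, -1, 0, -1) → π⊥ ≈ (+0.00000, -1.41421); max(|x|,|y|,|x±y|/√2) = 1.41421 > 1.2 ⇒ ∉ W
candidate 3: n = (0, 0, 0, 0) → π⊥ ≈ (+0.00000, +0.00000); max(|x|,|y|,|x±y|/√2) = 0.00000 ≤ 1.2 ⇒ ∈ W
candidate 4: n = (1, 0, 0, -1) → π⊥ ≈ (+0.29289, -0.70711); max(|x|,|y|,|x±y|/√2) = 0.70711 ≤ 1.2 ⇒ ∈ W
candidate 5: n = (-1, 0, 2, -1) → π⊥ ≈ (-1.70711, -2.70711); max(|x|,|y|,|x±y|/√2) = 3.12132 > 1.2 ⇒ ∉ W
candidate 6: n = (-1, 0, 0, 0) → π⊥ ≈ (-1.00000, +0.00000); max(|x|,|y|,|x±y|/√2) = 1.00000 ≤ 1.2 ⇒ ∈ W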